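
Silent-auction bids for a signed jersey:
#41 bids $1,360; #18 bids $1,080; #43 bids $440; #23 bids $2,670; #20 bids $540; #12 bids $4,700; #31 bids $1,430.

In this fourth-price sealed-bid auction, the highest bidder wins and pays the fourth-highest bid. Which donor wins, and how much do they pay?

Bids ranked: 4,700 (#12) > 2,670 (#23) > 1,430 (#31) > 1,360 (#41) > 1,080 (#18) > 540 (#20) > …
#12 wins; payment is bid #4 in the ranking = $1,360.

#12 pays $1,360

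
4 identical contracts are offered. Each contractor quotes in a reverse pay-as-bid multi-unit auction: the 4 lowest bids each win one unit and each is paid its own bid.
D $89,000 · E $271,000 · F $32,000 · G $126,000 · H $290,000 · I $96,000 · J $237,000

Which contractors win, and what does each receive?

Sorting: 32,000 (F), 89,000 (D), 96,000 (I), 126,000 (G), 237,000 (J), 271,000 (E), …
The 4 lowest are F, D, I, G.
Each winner is paid its own bid: F $32,000, D $89,000, I $96,000, G $126,000.

F $32,000, D $89,000, I $96,000, G $126,000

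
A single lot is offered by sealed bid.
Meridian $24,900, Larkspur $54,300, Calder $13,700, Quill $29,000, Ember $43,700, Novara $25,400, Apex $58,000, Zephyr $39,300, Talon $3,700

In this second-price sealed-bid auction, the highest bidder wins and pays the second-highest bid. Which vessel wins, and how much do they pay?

Sorting bids: 58,000 (Apex) > 54,300 (Larkspur) > 43,700 (Ember) > 39,300 (Zephyr) > 29,000 (Quill) > 25,400 (Novara) > …
Second-price: Apex pays Larkspur's bid of $54,300.

Apex pays $54,300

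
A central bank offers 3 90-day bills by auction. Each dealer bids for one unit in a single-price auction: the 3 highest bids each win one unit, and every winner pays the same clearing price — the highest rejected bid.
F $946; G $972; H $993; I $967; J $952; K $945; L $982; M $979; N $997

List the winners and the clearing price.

N, H, L; each pays $979

Sorting: 997 (N), 993 (H), 982 (L), 979 (M), 972 (G), …
Winners (3 units): N, H, L.
Clearing price = highest rejected bid = $979.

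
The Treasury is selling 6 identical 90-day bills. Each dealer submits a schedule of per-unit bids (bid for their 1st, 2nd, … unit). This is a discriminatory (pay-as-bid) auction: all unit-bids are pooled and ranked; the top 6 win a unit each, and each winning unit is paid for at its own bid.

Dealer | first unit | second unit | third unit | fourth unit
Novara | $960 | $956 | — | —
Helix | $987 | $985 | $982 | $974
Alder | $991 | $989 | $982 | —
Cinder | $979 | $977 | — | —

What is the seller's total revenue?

Total revenue: $5,916

Pooled unit-bids ranked (top 6): 991 (Alder-1), 989 (Alder-2), 987 (Helix-1), 985 (Helix-2), 982 (Helix-3), 982 (Alder-3)
Next rejected bid: $979 (not a price — pay-as-bid).
Each winning unit pays its own bid.
Revenue = 991 + 989 + 987 + 985 + 982 + 982 = $5,916.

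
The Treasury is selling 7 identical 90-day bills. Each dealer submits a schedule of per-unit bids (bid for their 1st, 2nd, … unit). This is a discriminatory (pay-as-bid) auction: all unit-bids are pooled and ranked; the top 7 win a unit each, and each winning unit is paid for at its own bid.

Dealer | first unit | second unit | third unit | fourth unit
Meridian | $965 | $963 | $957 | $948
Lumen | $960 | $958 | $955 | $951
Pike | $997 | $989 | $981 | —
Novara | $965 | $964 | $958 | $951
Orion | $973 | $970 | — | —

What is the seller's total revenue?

Merging the schedules and taking the best 7: 997 (Pike-1), 989 (Pike-2), 981 (Pike-3), 973 (Orion-1), 970 (Orion-2), 965 (Meridian-1), 965 (Novara-1)
Next rejected bid: $964 (not a price — pay-as-bid).
Each winning unit pays its own bid.
Revenue = 997 + 989 + 981 + 973 + 970 + 965 + 965 = $6,840.

Total revenue: $6,840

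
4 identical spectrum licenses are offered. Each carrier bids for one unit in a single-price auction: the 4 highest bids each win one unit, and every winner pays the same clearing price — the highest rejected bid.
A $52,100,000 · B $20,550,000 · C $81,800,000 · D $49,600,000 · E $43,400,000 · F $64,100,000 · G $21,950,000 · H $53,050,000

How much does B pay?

Sorting: 81,800,000 (C), 64,100,000 (F), 53,050,000 (H), 52,100,000 (A), 49,600,000 (D), 43,400,000 (E), …
Winners (4 units): C, F, H, A.
Highest unsuccessful bid: $49,600,000 → clearing price.
B does not win → pays $0.

B pays $0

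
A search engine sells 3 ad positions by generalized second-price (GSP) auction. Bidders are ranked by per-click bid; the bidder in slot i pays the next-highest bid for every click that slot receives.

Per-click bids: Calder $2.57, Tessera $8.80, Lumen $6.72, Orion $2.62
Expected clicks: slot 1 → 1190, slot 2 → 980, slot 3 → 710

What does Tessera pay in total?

Per-click bids in order: $8.80 (Tessera) > $6.72 (Lumen) > $2.62 (Orion) > $2.57 (Calder)
Tessera holds slot 1 → pays next bid $6.72 × 1190 clicks = $7996.80.

Tessera pays $7996.80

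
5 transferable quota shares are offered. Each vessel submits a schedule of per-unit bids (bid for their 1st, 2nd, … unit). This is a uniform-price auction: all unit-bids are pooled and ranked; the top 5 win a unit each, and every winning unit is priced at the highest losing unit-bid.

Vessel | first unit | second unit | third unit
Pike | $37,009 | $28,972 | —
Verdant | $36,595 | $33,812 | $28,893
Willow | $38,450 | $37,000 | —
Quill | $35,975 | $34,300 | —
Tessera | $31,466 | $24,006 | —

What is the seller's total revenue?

Total revenue: $171,500

All unit-bids, highest first — top 5: 38,450 (Willow-1), 37,009 (Pike-1), 37,000 (Willow-2), 36,595 (Verdant-1), 35,975 (Quill-1)
First bid not allocated: $34,300.
Allocation: Pike 1, Quill 1, Verdant 1, Willow 2. Every unit priced at $34,300.
Revenue = 5 × 34,300 = $171,500.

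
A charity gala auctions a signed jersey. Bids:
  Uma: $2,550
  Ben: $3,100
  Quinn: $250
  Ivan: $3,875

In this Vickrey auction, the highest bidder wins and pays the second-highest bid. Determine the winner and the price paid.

Ivan pays $3,100

Rule: the highest bidder wins and pays the second-highest bid.
Sorting bids: 3,875 (Ivan) > 3,100 (Ben) > 2,550 (Uma) > 250 (Quinn)
Ivan is highest; pays the second-highest bid, $3,100.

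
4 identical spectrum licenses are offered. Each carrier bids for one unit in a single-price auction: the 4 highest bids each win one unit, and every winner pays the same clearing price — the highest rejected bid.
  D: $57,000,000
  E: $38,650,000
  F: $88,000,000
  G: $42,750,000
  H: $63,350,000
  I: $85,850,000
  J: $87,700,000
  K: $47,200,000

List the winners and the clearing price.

F, J, I, H; each pays $57,000,000

Ordering the bids: 88,000,000 (F), 87,700,000 (J), 85,850,000 (I), 63,350,000 (H), 57,000,000 (D), 47,200,000 (K), …
The 4 highest are F, J, I, H.
Clearing price = highest rejected bid = $57,000,000.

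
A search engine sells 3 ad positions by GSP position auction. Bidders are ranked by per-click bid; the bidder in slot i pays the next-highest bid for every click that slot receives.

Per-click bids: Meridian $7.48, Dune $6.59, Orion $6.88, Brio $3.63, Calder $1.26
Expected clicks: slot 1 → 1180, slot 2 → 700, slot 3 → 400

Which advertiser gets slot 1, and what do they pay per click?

Meridian; $6.88 per click

Per-click bids in order: $7.48 (Meridian) > $6.88 (Orion) > $6.59 (Dune) > $3.63 (Brio) > …
Slot 1 goes to the first-ranked bidder, Meridian, who pays the next bid down: $6.88/click.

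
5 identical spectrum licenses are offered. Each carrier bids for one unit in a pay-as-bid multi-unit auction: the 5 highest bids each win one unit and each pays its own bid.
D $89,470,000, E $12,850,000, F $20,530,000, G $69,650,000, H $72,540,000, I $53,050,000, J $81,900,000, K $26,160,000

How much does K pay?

K pays $0

Bids ranked high→low: 89,470,000 (D), 81,900,000 (J), 72,540,000 (H), 69,650,000 (G), 53,050,000 (I), 26,160,000 (K), 20,530,000 (F), …
The 5 highest are D, J, H, G, I.
K does not win → $0.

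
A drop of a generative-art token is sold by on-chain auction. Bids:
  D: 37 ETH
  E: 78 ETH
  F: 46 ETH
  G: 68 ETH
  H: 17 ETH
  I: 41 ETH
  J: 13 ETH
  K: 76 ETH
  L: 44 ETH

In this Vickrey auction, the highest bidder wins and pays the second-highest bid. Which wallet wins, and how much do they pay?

E pays 76 ETH

Sorting bids: 78 (E) > 76 (K) > 68 (G) > 46 (F) > 44 (L) > 41 (I) > …
Second-price: E pays K's bid of 76 ETH.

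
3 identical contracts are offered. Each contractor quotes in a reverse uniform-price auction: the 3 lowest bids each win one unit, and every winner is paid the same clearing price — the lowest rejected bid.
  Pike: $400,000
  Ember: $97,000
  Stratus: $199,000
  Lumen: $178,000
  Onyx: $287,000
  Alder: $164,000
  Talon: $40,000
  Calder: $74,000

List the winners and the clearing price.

Ordering the bids: 40,000 (Talon), 74,000 (Calder), 97,000 (Ember), 164,000 (Alder), 178,000 (Lumen), …
Lowest 3: Talon, Calder, Ember.
First losing bid is Alder's $164,000, which sets the uniform price.

Talon, Calder, Ember; each is paid $164,000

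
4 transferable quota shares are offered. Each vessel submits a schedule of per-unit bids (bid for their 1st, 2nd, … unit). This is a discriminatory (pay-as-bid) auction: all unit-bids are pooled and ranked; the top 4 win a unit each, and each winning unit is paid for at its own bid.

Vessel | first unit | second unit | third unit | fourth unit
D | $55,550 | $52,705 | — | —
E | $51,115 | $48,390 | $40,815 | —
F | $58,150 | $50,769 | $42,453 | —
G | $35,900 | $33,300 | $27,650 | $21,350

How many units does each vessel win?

Pooled unit-bids ranked (top 4): 58,150 (F-1), 55,550 (D-1), 52,705 (D-2), 51,115 (E-1)
Next rejected bid: $50,769 (not a price — pay-as-bid).
Allocation: D 2, E 1, F 1.

D 2, E 1, F 1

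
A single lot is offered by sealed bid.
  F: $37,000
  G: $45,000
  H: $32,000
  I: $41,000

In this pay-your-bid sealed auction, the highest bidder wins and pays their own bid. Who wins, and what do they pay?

G pays $45,000

Bids ranked: 45,000 (G) > 41,000 (I) > 37,000 (F) > 32,000 (H)
G is highest → pays own bid, $45,000.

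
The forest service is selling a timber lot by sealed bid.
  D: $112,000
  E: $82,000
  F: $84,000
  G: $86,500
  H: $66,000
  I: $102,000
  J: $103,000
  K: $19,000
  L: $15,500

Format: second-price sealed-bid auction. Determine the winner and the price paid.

Rule: the highest bidder wins and pays the second-highest bid.
Bids ranked: 112,000 (D) > 103,000 (J) > 102,000 (I) > 86,500 (G) > 84,000 (F) > 82,000 (E) > …
D wins with the highest bid; price is set by the runner-up at $103,000.

D pays $103,000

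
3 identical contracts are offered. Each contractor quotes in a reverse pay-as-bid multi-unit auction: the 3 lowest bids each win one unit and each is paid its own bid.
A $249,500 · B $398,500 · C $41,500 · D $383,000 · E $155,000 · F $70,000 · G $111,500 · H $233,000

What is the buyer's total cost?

Bids ranked low→high: 41,500 (C), 70,000 (F), 111,500 (G), 155,000 (E), 233,000 (H), …
Lowest 3: C, F, G.
Total cost = 41,500 + 70,000 + 111,500 = $223,000.

Total cost: $223,000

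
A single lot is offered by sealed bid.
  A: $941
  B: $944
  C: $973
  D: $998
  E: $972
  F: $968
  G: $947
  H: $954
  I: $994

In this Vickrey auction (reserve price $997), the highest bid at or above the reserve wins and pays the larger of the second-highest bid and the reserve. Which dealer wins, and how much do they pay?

D pays $997

Bids in order: 998 (D) > 994 (I) > 973 (C) > 972 (E) > 968 (F) > 954 (H) > …
Highest eligible bid: D at $998.
max(second-highest $994, reserve $997) = $997.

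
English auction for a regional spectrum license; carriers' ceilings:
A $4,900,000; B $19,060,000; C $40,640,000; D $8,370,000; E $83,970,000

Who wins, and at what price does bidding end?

Limits in order: 83,970,000 (E) > 40,640,000 (C) > 19,060,000 (B) > 8,370,000 (D) > 4,900,000 (A)
Bidding ends when C exits at $40,640,000; E takes it.

E wins at $40,640,000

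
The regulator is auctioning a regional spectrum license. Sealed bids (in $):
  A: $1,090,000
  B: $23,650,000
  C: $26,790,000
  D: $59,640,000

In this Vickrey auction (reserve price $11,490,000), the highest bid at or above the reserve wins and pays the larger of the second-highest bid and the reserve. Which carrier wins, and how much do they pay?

D pays $26,790,000

Vickrey auction (reserve price $11,490,000): the highest bid at or above the reserve wins and pays the larger of the second-highest bid and the reserve.
Bids in order: 59,640,000 (D) > 26,790,000 (C) > 23,650,000 (B) > 1,090,000 (A)
Highest eligible bid: D at $59,640,000.
Second-highest bid $26,790,000 exceeds the reserve $11,490,000 → payment $26,790,000.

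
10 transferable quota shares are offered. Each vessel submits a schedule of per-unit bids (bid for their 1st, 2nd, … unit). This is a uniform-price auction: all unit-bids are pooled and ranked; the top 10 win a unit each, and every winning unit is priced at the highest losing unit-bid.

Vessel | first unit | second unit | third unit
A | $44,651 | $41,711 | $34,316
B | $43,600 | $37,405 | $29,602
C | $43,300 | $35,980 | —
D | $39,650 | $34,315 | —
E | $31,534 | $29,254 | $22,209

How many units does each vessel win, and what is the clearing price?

Merging the schedules and taking the best 10: 44,651 (A-1), 43,600 (B-1), 43,300 (C-1), 41,711 (A-2), 39,650 (D-1), 37,405 (B-2), 35,980 (C-2), 34,316 (A-3), 34,315 (D-2), 31,534 (E-1)
First bid not allocated: $29,602.
Allocation: A 3, B 2, C 2, D 2, E 1.

A 3, B 2, C 2, D 2, E 1; clearing price $29,602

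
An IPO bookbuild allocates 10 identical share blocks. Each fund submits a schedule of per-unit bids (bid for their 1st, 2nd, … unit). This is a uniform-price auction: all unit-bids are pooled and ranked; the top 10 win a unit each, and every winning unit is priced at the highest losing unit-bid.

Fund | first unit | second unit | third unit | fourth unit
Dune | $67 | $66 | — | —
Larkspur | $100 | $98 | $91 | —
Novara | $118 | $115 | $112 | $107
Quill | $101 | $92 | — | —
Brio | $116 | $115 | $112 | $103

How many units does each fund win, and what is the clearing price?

Merging the schedules and taking the best 10: 118 (Novara-1), 116 (Brio-1), 115 (Novara-2), 115 (Brio-2), 112 (Novara-3), 112 (Brio-3), 107 (Novara-4), 103 (Brio-4), 101 (Quill-1), 100 (Larkspur-1)
The (k+1)-th unit-bid is $98.
Allocation: Brio 4, Larkspur 1, Novara 4, Quill 1.

Brio 4, Larkspur 1, Novara 4, Quill 1; clearing price $98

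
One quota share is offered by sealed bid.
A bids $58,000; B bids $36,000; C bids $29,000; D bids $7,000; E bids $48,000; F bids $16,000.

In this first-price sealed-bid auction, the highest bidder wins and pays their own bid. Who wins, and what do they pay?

Bids ranked: 58,000 (A) > 48,000 (E) > 36,000 (B) > 29,000 (C) > 16,000 (F) > 7,000 (D)
First-price: A pays what they bid, $58,000.

A pays $58,000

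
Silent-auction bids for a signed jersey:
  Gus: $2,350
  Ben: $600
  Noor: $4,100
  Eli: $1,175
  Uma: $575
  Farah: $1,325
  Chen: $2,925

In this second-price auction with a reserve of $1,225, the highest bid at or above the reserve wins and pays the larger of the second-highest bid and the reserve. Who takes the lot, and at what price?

Bids ranked: 4,100 (Noor) > 2,925 (Chen) > 2,350 (Gus) > 1,325 (Farah) > 1,175 (Eli) > 600 (Ben) > …
Noor has the top bid at or above the reserve ($4,100).
max(second-highest $2,925, reserve $1,225) = $2,925; the reserve does not bind.

Noor pays $2,925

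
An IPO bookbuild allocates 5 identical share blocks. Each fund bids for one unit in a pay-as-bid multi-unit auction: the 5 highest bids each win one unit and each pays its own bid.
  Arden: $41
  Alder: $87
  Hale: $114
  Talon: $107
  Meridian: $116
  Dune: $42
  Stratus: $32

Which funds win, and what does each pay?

Meridian $116, Hale $114, Talon $107, Alder $87, Dune $42

Sorting: 116 (Meridian), 114 (Hale), 107 (Talon), 87 (Alder), 42 (Dune), 41 (Arden), 32 (Stratus)
Winners (5 units): Meridian, Hale, Talon, Alder, Dune.
Each winner pays its own bid: Meridian $116, Hale $114, Talon $107, Alder $87, Dune $42.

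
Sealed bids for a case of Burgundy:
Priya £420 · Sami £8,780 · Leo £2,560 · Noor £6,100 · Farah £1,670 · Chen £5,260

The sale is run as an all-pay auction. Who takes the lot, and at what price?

Bids in order: 8,780 (Sami) > 6,100 (Noor) > 5,260 (Chen) > 2,560 (Leo) > 1,670 (Farah) > 420 (Priya)
Sami is highest and takes the item; every bidder forfeits their bid.

Sami pays £8,780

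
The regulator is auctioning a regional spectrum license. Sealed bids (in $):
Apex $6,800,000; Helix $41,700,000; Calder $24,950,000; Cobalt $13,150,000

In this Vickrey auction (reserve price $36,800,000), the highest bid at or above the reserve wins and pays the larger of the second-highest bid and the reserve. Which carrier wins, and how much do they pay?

Helix pays $36,800,000

Vickrey auction (reserve price $36,800,000): the highest bid at or above the reserve wins and pays the larger of the second-highest bid and the reserve.
Bids in order: 41,700,000 (Helix) > 24,950,000 (Calder) > 13,150,000 (Cobalt) > 6,800,000 (Apex)
Highest eligible bid: Helix at $41,700,000.
Second-highest bid $24,950,000 is below the reserve $36,800,000, so the reserve binds → payment $36,800,000.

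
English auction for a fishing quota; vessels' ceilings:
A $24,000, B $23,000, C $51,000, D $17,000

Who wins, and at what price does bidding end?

C wins at $24,000

Limits ranked: 51,000 (C) > 24,000 (A) > 23,000 (B) > 17,000 (D)
Bidding ends when A exits at $24,000; C takes it.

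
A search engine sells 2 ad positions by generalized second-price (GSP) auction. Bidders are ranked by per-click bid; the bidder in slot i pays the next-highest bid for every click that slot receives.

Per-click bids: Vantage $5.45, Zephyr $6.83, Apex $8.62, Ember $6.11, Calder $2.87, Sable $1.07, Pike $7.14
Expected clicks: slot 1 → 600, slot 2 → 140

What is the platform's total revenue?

Total revenue: $5240.20

Sorting advertisers: $8.62 (Apex) > $7.14 (Pike) > $6.83 (Zephyr) > …
Slot 1: Apex pays $7.14 × 600 = $4284.00
Slot 2: Pike pays $6.83 × 140 = $956.20
Total = $5240.20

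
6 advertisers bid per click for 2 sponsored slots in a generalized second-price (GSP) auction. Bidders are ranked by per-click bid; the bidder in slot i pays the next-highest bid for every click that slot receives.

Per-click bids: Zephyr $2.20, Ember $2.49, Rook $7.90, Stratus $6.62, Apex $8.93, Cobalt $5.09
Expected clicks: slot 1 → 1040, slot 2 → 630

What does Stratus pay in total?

Sorting advertisers: $8.93 (Apex) > $7.90 (Rook) > $6.62 (Stratus) > …
Stratus ranks below slot 2 → no slot, pays nothing.

Stratus pays $0.00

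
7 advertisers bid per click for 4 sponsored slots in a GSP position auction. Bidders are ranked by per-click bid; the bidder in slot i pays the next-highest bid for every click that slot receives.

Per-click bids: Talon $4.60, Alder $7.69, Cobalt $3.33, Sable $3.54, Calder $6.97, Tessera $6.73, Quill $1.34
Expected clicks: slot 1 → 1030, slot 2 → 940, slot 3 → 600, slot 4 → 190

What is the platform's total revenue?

Ranked by bid: $7.69 (Alder) > $6.97 (Calder) > $6.73 (Tessera) > $4.60 (Talon) > $3.54 (Sable) > …
Slot 1: Alder pays $6.97 × 1030 = $7179.10
Slot 2: Calder pays $6.73 × 940 = $6326.20
Slot 3: Tessera pays $4.60 × 600 = $2760.00
Slot 4: Talon pays $3.54 × 190 = $672.60
Total = $16937.90

Total revenue: $16937.90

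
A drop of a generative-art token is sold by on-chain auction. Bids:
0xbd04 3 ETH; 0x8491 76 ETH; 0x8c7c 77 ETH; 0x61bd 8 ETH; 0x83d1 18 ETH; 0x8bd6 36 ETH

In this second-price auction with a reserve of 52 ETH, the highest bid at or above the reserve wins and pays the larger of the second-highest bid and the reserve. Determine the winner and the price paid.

Sorting bids: 77 (0x8c7c) > 76 (0x8491) > 36 (0x8bd6) > 18 (0x83d1) > 8 (0x61bd) > 3 (0xbd04)
Highest eligible bid: 0x8c7c at 77 ETH.
Second-highest bid 76 ETH exceeds the reserve 52 ETH → payment 76 ETH.

0x8c7c pays 76 ETH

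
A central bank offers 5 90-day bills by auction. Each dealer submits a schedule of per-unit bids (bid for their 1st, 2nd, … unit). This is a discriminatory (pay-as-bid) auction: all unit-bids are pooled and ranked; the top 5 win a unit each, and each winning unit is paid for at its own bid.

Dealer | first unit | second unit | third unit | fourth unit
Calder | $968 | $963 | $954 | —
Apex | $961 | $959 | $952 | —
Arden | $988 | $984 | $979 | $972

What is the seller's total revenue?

All unit-bids, highest first — top 5: 988 (Arden-1), 984 (Arden-2), 979 (Arden-3), 972 (Arden-4), 968 (Calder-1)
Next rejected bid: $963 (not a price — pay-as-bid).
Each winning unit pays its own bid.
Revenue = 988 + 984 + 979 + 972 + 968 = $4,891.

Total revenue: $4,891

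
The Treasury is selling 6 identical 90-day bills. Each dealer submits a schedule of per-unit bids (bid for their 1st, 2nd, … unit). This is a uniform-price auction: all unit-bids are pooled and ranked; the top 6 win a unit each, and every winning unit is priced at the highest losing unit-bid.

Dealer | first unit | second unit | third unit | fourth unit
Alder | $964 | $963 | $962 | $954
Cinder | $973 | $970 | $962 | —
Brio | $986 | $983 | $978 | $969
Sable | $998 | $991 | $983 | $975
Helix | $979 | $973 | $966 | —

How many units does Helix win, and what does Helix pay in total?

All unit-bids, highest first — top 6: 998 (Sable-1), 991 (Sable-2), 986 (Brio-1), 983 (Brio-2), 983 (Sable-3), 979 (Helix-1)
First bid not allocated: $978.
Helix wins 1 unit(s) at $978 each.

Helix: 1 unit, pays $978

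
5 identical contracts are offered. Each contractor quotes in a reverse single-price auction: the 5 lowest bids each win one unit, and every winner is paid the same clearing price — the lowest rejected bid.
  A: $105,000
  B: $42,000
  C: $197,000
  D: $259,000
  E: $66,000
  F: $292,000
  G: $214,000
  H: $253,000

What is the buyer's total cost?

Total cost: $1,265,000

Sorting: 42,000 (B), 66,000 (E), 105,000 (A), 197,000 (C), 214,000 (G), 253,000 (H), 259,000 (D), …
Winners (5 units): B, E, A, C, G.
Clearing price = lowest rejected bid = $253,000.
Total cost = 5 × $253,000 = $1,265,000.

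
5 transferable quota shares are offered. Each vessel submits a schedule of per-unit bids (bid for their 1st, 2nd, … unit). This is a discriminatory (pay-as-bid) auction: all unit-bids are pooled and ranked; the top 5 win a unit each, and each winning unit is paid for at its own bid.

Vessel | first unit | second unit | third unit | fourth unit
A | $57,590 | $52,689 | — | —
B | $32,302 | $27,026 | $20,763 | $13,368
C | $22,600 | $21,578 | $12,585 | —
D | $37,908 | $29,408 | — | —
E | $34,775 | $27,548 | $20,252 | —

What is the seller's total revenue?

Pooled unit-bids ranked (top 5): 57,590 (A-1), 52,689 (A-2), 37,908 (D-1), 34,775 (E-1), 32,302 (B-1)
Next rejected bid: $29,408 (not a price — pay-as-bid).
Each winning unit pays its own bid.
Revenue = 57,590 + 52,689 + 37,908 + 34,775 + 32,302 = $215,264.

Total revenue: $215,264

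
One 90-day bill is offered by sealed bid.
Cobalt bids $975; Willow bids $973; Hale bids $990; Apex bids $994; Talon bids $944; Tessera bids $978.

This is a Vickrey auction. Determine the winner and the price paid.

Apex pays $990

Sorting bids: 994 (Apex) > 990 (Hale) > 978 (Tessera) > 975 (Cobalt) > 973 (Willow) > 944 (Talon)
Apex wins with the highest bid; price is set by the runner-up at $990.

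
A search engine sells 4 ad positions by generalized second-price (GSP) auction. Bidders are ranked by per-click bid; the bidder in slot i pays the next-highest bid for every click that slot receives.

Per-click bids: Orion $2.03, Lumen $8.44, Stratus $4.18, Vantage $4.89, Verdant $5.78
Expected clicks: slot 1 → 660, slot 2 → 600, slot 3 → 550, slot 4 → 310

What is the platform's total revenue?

Total revenue: $9677.10

Ranked by bid: $8.44 (Lumen) > $5.78 (Verdant) > $4.89 (Vantage) > $4.18 (Stratus) > $2.03 (Orion)
Slot 1: Lumen pays $5.78 × 660 = $3814.80
Slot 2: Verdant pays $4.89 × 600 = $2934.00
Slot 3: Vantage pays $4.18 × 550 = $2299.00
Slot 4: Stratus pays $2.03 × 310 = $629.30
Total = $9677.10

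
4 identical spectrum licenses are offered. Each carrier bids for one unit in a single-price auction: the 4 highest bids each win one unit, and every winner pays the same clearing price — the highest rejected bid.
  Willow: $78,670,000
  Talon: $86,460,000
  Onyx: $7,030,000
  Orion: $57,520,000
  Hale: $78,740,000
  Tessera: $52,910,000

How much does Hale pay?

Hale pays $52,910,000

Bids ranked high→low: 86,460,000 (Talon), 78,740,000 (Hale), 78,670,000 (Willow), 57,520,000 (Orion), 52,910,000 (Tessera), 7,030,000 (Onyx)
Top 4: Talon, Hale, Willow, Orion.
Clearing price = highest rejected bid = $52,910,000.
Hale wins → pays $52,910,000.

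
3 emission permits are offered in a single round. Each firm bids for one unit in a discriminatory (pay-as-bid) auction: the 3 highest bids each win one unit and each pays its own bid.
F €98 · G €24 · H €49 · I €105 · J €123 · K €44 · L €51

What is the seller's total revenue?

Total revenue: €326

Bids ranked high→low: 123 (J), 105 (I), 98 (F), 51 (L), 49 (H), …
Winners (3 units): J, I, F.
Total revenue = 123 + 105 + 98 = €326.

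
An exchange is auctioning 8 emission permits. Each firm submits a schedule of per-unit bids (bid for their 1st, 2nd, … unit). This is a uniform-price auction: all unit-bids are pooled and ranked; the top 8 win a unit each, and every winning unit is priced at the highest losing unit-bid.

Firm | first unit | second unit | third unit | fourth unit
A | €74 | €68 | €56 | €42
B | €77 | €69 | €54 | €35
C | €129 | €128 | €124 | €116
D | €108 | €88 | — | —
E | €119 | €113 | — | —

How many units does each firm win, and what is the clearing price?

Pooled unit-bids ranked (top 8): 129 (C-1), 128 (C-2), 124 (C-3), 119 (E-1), 116 (C-4), 113 (E-2), 108 (D-1), 88 (D-2)
First bid not allocated: €77.
Allocation: C 4, D 2, E 2.

C 4, D 2, E 2; clearing price €77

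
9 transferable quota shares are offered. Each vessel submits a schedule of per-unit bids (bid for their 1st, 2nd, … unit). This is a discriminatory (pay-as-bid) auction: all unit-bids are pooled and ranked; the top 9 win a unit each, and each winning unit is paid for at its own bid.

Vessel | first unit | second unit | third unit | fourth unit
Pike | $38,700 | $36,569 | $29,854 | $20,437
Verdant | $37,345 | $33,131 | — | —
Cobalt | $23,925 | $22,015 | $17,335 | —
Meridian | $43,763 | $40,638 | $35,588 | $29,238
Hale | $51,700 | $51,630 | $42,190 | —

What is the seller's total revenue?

Total revenue: $378,123

Pooled unit-bids ranked (top 9): 51,700 (Hale-1), 51,630 (Hale-2), 43,763 (Meridian-1), 42,190 (Hale-3), 40,638 (Meridian-2), 38,700 (Pike-1), 37,345 (Verdant-1), 36,569 (Pike-2), 35,588 (Meridian-3)
Next rejected bid: $33,131 (not a price — pay-as-bid).
Each winning unit pays its own bid.
Revenue = 51,700 + 51,630 + 43,763 + 42,190 + 40,638 + 38,700 + 37,345 + 36,569 + 35,588 = $378,123.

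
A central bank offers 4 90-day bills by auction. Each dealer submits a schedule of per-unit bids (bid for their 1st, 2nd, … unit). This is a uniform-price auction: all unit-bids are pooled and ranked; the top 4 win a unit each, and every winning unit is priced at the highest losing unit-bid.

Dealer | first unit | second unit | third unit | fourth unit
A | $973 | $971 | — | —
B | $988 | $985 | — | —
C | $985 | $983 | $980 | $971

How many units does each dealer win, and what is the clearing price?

All unit-bids, highest first — top 4: 988 (B-1), 985 (B-2), 985 (C-1), 983 (C-2)
Highest rejected unit-bid = $980.
Allocation: B 2, C 2.

B 2, C 2; clearing price $980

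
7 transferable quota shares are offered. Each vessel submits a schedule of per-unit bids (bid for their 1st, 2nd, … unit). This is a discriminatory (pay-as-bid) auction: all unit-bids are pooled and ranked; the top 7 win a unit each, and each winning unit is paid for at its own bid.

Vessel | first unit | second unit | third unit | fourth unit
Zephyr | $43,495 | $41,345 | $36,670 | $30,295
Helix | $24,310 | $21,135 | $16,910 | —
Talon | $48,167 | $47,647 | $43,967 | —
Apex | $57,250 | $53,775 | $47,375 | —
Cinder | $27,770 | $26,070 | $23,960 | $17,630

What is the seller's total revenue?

Total revenue: $341,676

All unit-bids, highest first — top 7: 57,250 (Apex-1), 53,775 (Apex-2), 48,167 (Talon-1), 47,647 (Talon-2), 47,375 (Apex-3), 43,967 (Talon-3), 43,495 (Zephyr-1)
Next rejected bid: $41,345 (not a price — pay-as-bid).
Each winning unit pays its own bid.
Revenue = 57,250 + 53,775 + 48,167 + 47,647 + 47,375 + 43,967 + 43,495 = $341,676.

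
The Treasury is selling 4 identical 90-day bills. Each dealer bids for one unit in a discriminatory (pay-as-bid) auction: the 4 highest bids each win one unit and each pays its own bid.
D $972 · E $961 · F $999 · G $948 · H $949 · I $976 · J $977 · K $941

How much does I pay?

I pays $976

Sorting: 999 (F), 977 (J), 976 (I), 972 (D), 961 (E), 949 (H), …
Top 4: F, J, I, D.
I wins → own bid $976.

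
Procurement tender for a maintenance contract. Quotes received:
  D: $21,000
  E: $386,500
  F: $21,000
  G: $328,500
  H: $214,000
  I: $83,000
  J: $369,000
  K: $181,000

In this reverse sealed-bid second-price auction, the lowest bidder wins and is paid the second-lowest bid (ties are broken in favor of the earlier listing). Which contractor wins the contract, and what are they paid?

D is paid $21,000

Bids ranked: 21,000 (D) < 21,000 (F) < 83,000 (I) < 181,000 (K) < 214,000 (H) < 328,500 (G) < …
D and F tie at $21,000; tie-break gives it to D.
D is lowest; is paid the second-lowest bid, $21,000.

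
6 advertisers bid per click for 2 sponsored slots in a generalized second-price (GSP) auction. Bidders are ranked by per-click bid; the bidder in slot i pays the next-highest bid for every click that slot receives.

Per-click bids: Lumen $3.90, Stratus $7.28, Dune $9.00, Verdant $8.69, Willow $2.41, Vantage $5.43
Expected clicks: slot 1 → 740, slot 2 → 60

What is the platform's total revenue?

Ranked by bid: $9.00 (Dune) > $8.69 (Verdant) > $7.28 (Stratus) > …
Slot 1: Dune pays $8.69 × 740 = $6430.60
Slot 2: Verdant pays $7.28 × 60 = $436.80
Total = $6867.40

Total revenue: $6867.40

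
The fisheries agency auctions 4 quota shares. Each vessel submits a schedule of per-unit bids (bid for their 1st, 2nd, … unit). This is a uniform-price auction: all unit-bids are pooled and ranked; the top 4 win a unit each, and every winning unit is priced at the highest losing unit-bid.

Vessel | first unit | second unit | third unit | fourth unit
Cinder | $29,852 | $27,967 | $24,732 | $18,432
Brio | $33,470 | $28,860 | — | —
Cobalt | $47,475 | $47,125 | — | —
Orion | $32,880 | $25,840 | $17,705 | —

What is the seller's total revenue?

Total revenue: $119,408

Merging the schedules and taking the best 4: 47,475 (Cobalt-1), 47,125 (Cobalt-2), 33,470 (Brio-1), 32,880 (Orion-1)
The (k+1)-th unit-bid is $29,852.
Allocation: Brio 1, Cobalt 2, Orion 1. Every unit priced at $29,852.
Revenue = 4 × 29,852 = $119,408.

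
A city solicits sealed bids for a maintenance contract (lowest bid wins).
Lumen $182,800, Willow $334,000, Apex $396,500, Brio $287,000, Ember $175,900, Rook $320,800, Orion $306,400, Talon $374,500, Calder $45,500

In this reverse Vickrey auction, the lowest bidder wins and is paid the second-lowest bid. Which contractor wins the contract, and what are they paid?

Sorting bids: 45,500 (Calder) < 175,900 (Ember) < 182,800 (Lumen) < 287,000 (Brio) < 306,400 (Orion) < 320,800 (Rook) < …
Calder wins with the lowest bid; price is set by the runner-up at $175,900.

Calder is paid $175,900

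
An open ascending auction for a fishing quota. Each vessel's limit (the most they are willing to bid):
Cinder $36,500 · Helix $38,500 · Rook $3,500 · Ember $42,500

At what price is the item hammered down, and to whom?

Rule: the price rises until one bidder remains; the winner pays the price at which the last rival dropped out.
Sorting limits: 42,500 (Ember) > 38,500 (Helix) > 36,500 (Cinder) > 3,500 (Rook)
Once the price passes $38,500, only Ember is left; the hammer falls at Helix's limit of $38,500.

Ember wins at $38,500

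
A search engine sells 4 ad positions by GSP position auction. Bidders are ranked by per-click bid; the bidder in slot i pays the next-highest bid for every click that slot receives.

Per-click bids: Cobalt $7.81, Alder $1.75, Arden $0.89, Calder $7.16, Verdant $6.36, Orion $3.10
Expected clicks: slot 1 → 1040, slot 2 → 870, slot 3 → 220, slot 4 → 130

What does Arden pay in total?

Arden pays $0.00

Sorting advertisers: $7.81 (Cobalt) > $7.16 (Calder) > $6.36 (Verdant) > $3.10 (Orion) > $1.75 (Alder) > …
Arden ranks below slot 4 → no slot, pays nothing.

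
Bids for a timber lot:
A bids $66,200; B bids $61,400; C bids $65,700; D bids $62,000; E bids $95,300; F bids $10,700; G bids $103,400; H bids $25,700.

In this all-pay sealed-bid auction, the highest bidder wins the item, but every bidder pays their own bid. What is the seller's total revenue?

Bids in order: 103,400 (G) > 95,300 (E) > 66,200 (A) > 65,700 (C) > 62,000 (D) > 61,400 (B) > …
G wins with the top bid; all bids are sunk regardless.
Every bidder forfeits their bid regardless of winning.
Revenue = 66,200 + 61,400 + 65,700 + 62,000 + 95,300 + 10,700 + 103,400 + 25,700 = $490,400.

Total revenue: $490,400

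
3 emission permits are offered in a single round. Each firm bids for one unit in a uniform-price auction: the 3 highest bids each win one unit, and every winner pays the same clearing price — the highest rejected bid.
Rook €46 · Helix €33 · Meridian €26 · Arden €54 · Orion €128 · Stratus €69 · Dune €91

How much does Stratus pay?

Stratus pays €54

Ordering the bids: 128 (Orion), 91 (Dune), 69 (Stratus), 54 (Arden), 46 (Rook), …
The 3 highest are Orion, Dune, Stratus.
Clearing price = highest rejected bid = €54.
Stratus wins → pays €54.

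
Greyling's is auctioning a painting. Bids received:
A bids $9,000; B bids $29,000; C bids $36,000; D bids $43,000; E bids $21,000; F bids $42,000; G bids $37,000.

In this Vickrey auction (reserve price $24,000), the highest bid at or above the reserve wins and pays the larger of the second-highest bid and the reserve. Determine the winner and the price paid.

D pays $42,000

Vickrey auction (reserve price $24,000): the highest bid at or above the reserve wins and pays the larger of the second-highest bid and the reserve.
Bids in order: 43,000 (D) > 42,000 (F) > 37,000 (G) > 36,000 (C) > 29,000 (B) > 21,000 (E) > …
Highest eligible bid: D at $43,000.
Second-highest bid $42,000 exceeds the reserve $24,000 → payment $42,000.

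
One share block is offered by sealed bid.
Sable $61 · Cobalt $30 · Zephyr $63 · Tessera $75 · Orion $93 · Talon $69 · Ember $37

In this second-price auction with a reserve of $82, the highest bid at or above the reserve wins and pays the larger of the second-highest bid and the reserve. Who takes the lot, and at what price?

Orion pays $82

Bids in order: 93 (Orion) > 75 (Tessera) > 69 (Talon) > 63 (Zephyr) > 61 (Sable) > 37 (Ember) > …
Highest eligible bid: Orion at $93.
Second-highest bid $75 is below the reserve $82, so the reserve binds → payment $82.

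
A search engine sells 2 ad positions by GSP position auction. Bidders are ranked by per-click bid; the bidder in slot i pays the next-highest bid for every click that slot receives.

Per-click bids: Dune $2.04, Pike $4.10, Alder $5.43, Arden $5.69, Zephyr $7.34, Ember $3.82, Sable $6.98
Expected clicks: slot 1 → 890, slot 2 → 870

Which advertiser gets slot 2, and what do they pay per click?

Sorting advertisers: $7.34 (Zephyr) > $6.98 (Sable) > $5.69 (Arden) > …
Slot 2 goes to the second-ranked bidder, Sable, who pays the next bid down: $5.69/click.

Sable; $5.69 per click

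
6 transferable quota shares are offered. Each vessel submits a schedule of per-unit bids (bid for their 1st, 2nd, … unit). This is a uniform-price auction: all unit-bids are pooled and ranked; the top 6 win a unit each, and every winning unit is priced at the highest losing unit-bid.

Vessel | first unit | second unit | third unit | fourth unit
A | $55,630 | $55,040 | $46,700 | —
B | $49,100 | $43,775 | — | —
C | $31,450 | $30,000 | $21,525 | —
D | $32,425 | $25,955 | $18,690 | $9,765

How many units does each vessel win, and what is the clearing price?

All unit-bids, highest first — top 6: 55,630 (A-1), 55,040 (A-2), 49,100 (B-1), 46,700 (A-3), 43,775 (B-2), 32,425 (D-1)
First bid not allocated: $31,450.
Allocation: A 3, B 2, D 1.

A 3, B 2, D 1; clearing price $31,450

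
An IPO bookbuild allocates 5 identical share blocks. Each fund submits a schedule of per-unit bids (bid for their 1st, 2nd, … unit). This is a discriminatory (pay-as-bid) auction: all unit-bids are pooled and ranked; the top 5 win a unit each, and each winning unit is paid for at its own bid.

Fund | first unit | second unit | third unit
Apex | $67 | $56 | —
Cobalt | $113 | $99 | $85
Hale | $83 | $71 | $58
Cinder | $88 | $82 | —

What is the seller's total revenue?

Total revenue: $468

Merging the schedules and taking the best 5: 113 (Cobalt-1), 99 (Cobalt-2), 88 (Cinder-1), 85 (Cobalt-3), 83 (Hale-1)
Next rejected bid: $82 (not a price — pay-as-bid).
Each winning unit pays its own bid.
Revenue = 113 + 99 + 88 + 85 + 83 = $468.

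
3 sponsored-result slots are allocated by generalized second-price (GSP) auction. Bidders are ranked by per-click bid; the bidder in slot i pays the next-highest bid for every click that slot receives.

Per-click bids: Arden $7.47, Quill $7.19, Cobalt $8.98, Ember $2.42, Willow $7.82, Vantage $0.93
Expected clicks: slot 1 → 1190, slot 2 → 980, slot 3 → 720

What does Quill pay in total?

Quill pays $0.00

Sorting advertisers: $8.98 (Cobalt) > $7.82 (Willow) > $7.47 (Arden) > $7.19 (Quill) > …
Quill ranks below slot 3 → no slot, pays nothing.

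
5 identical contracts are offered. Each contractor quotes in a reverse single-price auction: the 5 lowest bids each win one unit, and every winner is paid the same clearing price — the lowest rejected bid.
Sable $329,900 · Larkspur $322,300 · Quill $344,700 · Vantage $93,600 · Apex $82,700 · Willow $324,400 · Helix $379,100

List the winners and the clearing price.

Apex, Vantage, Larkspur, Willow, Sable; each is paid $344,700

Bids ranked low→high: 82,700 (Apex), 93,600 (Vantage), 322,300 (Larkspur), 324,400 (Willow), 329,900 (Sable), 344,700 (Quill), 379,100 (Helix)
Winners (5 units): Apex, Vantage, Larkspur, Willow, Sable.
Clearing price = lowest rejected bid = $344,700.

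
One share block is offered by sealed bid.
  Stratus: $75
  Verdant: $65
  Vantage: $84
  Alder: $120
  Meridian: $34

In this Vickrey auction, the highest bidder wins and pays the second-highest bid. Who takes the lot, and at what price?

Alder pays $84

Bids ranked: 120 (Alder) > 84 (Vantage) > 75 (Stratus) > 65 (Verdant) > 34 (Meridian)
Alder wins with the highest bid; price is set by the runner-up at $84.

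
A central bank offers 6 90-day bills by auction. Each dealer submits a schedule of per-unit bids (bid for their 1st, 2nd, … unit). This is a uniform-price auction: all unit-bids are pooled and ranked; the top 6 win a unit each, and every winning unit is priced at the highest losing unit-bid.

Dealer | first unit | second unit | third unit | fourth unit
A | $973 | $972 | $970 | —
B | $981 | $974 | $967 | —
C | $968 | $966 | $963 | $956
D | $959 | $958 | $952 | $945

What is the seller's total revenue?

Total revenue: $5,802

Merging the schedules and taking the best 6: 981 (B-1), 974 (B-2), 973 (A-1), 972 (A-2), 970 (A-3), 968 (C-1)
The (k+1)-th unit-bid is $967.
Allocation: A 3, B 2, C 1. Every unit priced at $967.
Revenue = 6 × 967 = $5,802.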